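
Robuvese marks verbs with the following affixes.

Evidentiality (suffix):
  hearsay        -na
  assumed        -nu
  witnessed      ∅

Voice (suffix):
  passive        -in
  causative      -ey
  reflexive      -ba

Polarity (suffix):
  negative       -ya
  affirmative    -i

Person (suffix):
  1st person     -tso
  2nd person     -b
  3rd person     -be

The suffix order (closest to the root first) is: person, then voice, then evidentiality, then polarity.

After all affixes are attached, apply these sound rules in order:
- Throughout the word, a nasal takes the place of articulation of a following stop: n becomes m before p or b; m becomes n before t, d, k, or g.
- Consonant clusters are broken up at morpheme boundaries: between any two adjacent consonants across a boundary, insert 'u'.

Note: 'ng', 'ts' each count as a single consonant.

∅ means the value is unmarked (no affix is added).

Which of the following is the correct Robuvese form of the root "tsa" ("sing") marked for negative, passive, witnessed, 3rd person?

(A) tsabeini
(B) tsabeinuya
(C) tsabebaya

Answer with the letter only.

Attach person 3rd person -be → tsabe.
Attach voice passive -in → tsabein.
evidentiality = witnessed: zero marking, form stays tsabein.
Attach polarity negative -ya → tsabeinya.
Nasal assimilation: no change.
Apply epenthesis: tsabeinya → tsabeinuya.
So the correct form is tsabeinuya, option (B).
(C) tsabebaya is wrong: it uses reflexive instead of passive for voice.
(A) tsabeini is wrong: it uses affirmative instead of negative for polarity.

B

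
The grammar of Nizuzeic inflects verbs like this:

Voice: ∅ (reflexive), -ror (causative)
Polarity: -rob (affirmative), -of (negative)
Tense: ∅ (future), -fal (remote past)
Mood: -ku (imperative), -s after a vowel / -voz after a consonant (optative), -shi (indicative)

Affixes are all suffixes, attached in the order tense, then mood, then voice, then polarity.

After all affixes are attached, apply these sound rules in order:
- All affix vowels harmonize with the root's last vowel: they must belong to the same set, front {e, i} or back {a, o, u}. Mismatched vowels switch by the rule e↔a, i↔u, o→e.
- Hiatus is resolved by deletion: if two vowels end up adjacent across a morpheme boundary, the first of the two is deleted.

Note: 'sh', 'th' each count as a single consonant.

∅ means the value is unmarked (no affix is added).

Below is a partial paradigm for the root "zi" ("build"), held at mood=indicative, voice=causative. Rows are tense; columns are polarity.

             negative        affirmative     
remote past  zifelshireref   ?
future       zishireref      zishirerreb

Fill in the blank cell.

zifelshirerreb

Attach tense remote past -fal → zifal.
Attach mood indicative -shi → zifalshi.
Attach voice causative -ror → zifalshiror.
Attach polarity affirmative -rob → zifalshirorrob.
Apply vowel harmony: zifalshirorrob → zifelshirerreb.
Vowel deletion: no change.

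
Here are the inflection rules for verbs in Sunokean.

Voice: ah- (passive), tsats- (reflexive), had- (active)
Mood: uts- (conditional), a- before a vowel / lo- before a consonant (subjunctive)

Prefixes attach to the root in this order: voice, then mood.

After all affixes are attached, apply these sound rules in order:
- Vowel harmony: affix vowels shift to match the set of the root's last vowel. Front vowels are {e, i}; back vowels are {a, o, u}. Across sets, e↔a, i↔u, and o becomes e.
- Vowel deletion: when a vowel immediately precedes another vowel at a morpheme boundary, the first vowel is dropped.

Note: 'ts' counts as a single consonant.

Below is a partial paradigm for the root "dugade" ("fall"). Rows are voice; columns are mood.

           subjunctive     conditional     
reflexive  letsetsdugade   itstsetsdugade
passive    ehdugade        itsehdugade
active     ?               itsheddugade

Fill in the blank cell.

leheddugade

Attach voice active had- → haddugade.
Attach mood subjunctive lo- (before consonant 'h') → lohaddugade.
Apply vowel harmony: lohaddugade → leheddugade.
Vowel deletion: no change.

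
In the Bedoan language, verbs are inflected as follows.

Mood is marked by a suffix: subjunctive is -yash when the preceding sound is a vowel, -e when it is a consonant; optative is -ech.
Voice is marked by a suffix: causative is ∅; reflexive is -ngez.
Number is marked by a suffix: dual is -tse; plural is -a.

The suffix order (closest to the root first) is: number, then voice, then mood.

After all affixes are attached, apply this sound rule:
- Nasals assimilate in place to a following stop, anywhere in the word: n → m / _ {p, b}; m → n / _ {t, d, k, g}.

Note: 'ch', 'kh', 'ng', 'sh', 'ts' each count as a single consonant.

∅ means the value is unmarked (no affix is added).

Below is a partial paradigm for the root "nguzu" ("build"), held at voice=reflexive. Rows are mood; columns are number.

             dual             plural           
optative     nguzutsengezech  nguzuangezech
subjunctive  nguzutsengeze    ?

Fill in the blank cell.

nguzuangeze

Attach number plural -a → nguzua.
Attach voice reflexive -ngez → nguzuangez.
Attach mood subjunctive -e (after consonant 'z') → nguzuangeze.
Nasal assimilation: no change.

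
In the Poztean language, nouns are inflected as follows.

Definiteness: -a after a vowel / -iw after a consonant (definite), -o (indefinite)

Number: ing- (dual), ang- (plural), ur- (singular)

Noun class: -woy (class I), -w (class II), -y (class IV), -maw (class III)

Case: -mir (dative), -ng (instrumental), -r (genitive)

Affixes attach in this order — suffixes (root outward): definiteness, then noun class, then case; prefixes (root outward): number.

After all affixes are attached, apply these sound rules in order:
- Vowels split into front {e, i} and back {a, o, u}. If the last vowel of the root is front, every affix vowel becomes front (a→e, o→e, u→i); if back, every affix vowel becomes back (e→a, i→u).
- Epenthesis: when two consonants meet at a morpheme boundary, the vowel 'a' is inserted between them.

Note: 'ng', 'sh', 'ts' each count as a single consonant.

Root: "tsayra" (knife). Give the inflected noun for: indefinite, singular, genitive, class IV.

Attach number singular ur- → urtsayra.
Attach definiteness indefinite -o → urtsayrao.
Attach noun class class IV -y → urtsayraoy.
Attach case genitive -r → urtsayraoyr.
Vowel harmony: no change.
Apply epenthesis: urtsayraoyr → uratsayraoyar.

uratsayraoyar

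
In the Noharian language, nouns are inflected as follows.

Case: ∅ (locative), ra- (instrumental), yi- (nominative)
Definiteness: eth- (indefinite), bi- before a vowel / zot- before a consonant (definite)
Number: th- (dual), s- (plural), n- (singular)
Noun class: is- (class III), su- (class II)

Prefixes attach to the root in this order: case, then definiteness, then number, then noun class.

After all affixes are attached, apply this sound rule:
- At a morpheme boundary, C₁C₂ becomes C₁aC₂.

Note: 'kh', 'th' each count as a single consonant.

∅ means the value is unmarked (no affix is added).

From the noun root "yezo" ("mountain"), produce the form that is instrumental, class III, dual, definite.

isathazotarayezo

Attach case instrumental ra- → rayezo.
Attach definiteness definite zot- (before consonant 'r') → zotrayezo.
Attach number dual th- → thzotrayezo.
Attach noun class class III is- → isthzotrayezo.
Apply epenthesis: isthzotrayezo → isathazotarayezo.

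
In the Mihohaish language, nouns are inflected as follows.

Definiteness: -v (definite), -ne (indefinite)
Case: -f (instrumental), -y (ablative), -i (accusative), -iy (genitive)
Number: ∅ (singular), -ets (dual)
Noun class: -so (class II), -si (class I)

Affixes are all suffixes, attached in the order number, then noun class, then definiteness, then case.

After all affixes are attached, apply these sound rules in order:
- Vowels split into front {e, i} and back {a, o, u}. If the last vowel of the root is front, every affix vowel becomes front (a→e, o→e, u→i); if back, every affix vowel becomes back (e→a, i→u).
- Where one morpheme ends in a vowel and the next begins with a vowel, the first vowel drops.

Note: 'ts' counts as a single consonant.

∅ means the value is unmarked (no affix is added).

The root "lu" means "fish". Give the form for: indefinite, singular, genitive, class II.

lusonuy

number = singular: zero marking, form stays lu.
Attach noun class class II -so → luso.
Attach definiteness indefinite -ne → lusone.
Attach case genitive -iy → lusoneiy.
Apply vowel harmony: lusoneiy → lusonauy.
Apply vowel deletion: lusonauy → lusonuy.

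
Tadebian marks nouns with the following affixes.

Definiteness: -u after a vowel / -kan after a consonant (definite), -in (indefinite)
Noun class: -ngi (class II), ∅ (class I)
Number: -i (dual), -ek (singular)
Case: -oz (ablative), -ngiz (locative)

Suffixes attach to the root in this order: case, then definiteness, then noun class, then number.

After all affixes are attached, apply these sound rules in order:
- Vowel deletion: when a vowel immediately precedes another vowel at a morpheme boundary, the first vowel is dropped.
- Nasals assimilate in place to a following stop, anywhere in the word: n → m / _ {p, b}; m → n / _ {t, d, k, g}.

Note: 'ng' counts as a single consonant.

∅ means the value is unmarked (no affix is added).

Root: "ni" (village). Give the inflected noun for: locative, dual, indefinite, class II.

ningizinngi

Attach case locative -ngiz → ningiz.
Attach definiteness indefinite -in → ningizin.
Attach noun class class II -ngi → ningizinngi.
Attach number dual -i → ningizinngii.
Apply vowel deletion: ningizinngii → ningizinngi.
Nasal assimilation: no change.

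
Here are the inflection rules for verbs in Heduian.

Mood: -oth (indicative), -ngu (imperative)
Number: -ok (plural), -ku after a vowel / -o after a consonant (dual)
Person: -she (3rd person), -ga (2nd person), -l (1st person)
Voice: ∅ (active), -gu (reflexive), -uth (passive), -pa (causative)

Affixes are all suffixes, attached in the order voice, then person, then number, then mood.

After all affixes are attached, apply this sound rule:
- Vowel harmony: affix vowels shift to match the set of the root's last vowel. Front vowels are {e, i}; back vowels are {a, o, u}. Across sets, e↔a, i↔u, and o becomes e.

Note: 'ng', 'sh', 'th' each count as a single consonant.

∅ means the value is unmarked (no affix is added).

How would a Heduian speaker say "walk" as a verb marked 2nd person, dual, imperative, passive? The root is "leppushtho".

leppushthouthgakungu

Attach voice passive -uth → leppushthouth.
Attach person 2nd person -ga → leppushthouthga.
Attach number dual -ku (after vowel 'a') → leppushthouthgaku.
Attach mood imperative -ngu → leppushthouthgakungu.
Vowel harmony: no change.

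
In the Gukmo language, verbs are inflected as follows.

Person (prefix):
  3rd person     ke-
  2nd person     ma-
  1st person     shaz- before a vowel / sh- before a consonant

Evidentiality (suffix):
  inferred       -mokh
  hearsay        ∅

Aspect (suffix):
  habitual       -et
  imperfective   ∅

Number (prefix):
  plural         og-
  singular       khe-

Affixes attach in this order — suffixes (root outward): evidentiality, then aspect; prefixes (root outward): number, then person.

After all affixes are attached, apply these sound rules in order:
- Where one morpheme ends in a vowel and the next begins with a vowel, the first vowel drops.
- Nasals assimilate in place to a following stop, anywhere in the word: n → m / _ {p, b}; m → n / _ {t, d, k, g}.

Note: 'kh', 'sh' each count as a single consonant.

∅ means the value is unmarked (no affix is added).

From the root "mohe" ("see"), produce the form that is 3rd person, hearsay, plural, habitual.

Attach number plural og- → ogmohe.
Attach person 3rd person ke- → keogmohe.
evidentiality = hearsay: zero marking, form stays keogmohe.
Attach aspect habitual -et → keogmoheet.
Apply vowel deletion: keogmoheet → kogmohet.
Nasal assimilation: no change.

kogmohet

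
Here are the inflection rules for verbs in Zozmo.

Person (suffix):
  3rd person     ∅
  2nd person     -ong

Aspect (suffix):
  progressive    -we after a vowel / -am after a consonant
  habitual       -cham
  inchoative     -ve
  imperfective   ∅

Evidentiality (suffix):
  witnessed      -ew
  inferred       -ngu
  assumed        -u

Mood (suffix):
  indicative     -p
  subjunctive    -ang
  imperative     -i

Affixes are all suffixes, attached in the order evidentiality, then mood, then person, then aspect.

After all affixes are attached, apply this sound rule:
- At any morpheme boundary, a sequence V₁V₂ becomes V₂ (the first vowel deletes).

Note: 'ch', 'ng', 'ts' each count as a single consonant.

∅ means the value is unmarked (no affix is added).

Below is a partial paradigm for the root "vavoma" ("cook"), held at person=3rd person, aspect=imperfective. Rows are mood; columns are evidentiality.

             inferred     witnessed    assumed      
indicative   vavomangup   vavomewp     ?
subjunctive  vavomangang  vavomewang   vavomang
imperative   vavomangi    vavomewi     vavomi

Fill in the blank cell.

Attach evidentiality assumed -u → vavomau.
Attach mood indicative -p → vavomaup.
person = 3rd person: zero marking, form stays vavomaup.
aspect = imperfective: zero marking, form stays vavomaup.
Apply vowel deletion: vavomaup → vavomup.

vavomup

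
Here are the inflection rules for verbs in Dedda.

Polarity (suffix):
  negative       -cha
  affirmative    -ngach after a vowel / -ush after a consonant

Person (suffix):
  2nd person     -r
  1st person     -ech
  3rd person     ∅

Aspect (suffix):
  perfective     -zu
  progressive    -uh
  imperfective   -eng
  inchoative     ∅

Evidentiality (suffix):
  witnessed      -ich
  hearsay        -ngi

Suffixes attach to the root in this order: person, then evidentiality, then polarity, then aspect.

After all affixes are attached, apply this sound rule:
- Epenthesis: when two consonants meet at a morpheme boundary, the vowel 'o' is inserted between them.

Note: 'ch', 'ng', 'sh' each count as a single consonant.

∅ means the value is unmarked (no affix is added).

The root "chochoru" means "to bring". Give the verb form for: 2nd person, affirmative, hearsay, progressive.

Attach person 2nd person -r → chochorur.
Attach evidentiality hearsay -ngi → chochorurngi.
Attach polarity affirmative -ngach (after vowel 'i') → chochorurngingach.
Attach aspect progressive -uh → chochorurngingachuh.
Apply epenthesis: chochorurngingachuh → chochorurongingachuh.

chochorurongingachuh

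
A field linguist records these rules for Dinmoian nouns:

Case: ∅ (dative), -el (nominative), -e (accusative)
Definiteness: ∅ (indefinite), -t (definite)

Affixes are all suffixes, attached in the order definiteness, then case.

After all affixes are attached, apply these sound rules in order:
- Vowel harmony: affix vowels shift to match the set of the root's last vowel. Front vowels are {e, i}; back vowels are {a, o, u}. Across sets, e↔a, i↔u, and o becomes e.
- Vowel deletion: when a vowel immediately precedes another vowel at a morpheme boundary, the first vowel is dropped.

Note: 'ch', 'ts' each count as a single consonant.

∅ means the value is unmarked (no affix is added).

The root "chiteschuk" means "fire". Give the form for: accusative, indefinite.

chiteschuka

definiteness = indefinite: zero marking, form stays chiteschuk.
Attach case accusative -e → chiteschuke.
Apply vowel harmony: chiteschuke → chiteschuka.
Vowel deletion: no change.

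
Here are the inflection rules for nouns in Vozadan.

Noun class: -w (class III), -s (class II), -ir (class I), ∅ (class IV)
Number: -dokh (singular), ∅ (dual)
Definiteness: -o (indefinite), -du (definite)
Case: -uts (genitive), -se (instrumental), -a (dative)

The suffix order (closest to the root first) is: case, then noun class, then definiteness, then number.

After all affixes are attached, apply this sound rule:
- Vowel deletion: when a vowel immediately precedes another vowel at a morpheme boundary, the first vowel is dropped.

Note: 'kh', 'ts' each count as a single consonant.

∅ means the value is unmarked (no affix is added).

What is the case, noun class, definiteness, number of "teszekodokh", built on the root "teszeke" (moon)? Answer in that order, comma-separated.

dative, class IV, indefinite, singular

Segment: teszeke-a-o-dokh.
case: -a → dative.
noun class: ∅ → class IV.
definiteness: -o → indefinite.
number: -dokh → singular.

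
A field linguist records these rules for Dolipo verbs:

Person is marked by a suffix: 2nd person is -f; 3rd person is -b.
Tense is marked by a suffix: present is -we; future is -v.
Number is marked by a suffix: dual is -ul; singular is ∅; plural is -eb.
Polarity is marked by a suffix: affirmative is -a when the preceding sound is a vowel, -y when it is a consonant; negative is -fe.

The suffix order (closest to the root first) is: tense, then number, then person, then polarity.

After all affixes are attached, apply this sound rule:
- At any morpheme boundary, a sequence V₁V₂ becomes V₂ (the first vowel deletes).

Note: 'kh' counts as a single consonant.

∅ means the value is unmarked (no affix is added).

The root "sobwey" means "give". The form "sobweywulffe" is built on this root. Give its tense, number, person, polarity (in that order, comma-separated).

Segment: sobwey-we-ul-f-fe.
tense: -we → present.
number: -ul → dual.
person: -f → 2nd person.
polarity: -fe → negative.

present, dual, 2nd person, negative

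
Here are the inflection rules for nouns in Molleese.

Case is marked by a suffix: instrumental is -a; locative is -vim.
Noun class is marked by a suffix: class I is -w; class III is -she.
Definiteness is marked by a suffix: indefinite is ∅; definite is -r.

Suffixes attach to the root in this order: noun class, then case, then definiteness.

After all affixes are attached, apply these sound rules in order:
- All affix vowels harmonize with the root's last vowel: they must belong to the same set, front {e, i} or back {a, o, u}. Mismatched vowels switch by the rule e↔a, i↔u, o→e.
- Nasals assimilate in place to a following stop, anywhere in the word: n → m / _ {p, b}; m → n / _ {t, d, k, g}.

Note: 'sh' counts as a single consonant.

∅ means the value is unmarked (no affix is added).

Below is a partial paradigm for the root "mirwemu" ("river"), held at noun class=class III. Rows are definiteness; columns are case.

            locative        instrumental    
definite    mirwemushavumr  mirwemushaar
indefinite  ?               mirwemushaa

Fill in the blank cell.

Attach noun class class III -she → mirwemushe.
Attach case locative -vim → mirwemushevim.
definiteness = indefinite: zero marking, form stays mirwemushevim.
Apply vowel harmony: mirwemushevim → mirwemushavum.
Nasal assimilation: no change.

mirwemushavum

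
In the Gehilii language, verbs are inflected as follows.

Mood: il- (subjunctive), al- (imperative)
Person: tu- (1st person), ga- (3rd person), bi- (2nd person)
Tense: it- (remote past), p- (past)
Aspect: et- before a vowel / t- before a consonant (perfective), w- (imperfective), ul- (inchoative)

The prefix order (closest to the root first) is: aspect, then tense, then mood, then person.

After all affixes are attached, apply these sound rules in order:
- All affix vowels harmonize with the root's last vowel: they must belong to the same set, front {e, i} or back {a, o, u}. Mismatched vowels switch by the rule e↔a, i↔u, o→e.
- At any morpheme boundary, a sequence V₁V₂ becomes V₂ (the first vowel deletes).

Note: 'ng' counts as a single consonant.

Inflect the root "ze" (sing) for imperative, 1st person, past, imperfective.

telpwze

Attach aspect imperfective w- → wze.
Attach tense past p- → pwze.
Attach mood imperative al- → alpwze.
Attach person 1st person tu- → tualpwze.
Apply vowel harmony: tualpwze → tielpwze.
Apply vowel deletion: tielpwze → telpwze.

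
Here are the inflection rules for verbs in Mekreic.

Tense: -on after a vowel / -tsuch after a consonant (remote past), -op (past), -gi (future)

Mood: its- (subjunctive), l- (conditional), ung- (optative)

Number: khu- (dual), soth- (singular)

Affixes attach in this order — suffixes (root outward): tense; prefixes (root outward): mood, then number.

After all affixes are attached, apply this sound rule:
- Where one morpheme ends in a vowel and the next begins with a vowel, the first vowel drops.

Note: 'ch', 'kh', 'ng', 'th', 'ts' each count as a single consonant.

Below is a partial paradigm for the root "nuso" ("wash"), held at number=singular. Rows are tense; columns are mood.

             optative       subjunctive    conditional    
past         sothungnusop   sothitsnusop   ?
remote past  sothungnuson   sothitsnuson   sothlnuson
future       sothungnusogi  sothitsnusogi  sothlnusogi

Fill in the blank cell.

sothlnusop

Attach mood conditional l- → lnuso.
Attach number singular soth- → sothlnuso.
Attach tense past -op → sothlnusoop.
Apply vowel deletion: sothlnusoop → sothlnusop.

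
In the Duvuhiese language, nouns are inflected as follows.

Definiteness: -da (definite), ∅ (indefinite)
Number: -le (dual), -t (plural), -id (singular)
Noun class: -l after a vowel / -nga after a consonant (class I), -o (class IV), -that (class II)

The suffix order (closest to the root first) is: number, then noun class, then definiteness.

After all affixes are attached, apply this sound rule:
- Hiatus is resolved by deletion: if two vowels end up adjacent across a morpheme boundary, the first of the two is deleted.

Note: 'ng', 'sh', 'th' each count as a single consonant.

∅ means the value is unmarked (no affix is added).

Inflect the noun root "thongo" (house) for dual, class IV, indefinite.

Attach number dual -le → thongole.
Attach noun class class IV -o → thongoleo.
definiteness = indefinite: zero marking, form stays thongoleo.
Apply vowel deletion: thongoleo → thongolo.

thongolo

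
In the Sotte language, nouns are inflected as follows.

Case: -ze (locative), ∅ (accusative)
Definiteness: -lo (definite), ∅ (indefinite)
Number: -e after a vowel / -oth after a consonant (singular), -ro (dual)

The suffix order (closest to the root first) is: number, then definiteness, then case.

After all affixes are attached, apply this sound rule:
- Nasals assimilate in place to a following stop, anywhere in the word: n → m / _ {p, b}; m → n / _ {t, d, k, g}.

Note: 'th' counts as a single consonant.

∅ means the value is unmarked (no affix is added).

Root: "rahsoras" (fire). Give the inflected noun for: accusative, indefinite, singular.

rahsorasoth

Attach number singular -oth (after consonant 's') → rahsorasoth.
definiteness = indefinite: zero marking, form stays rahsorasoth.
case = accusative: zero marking, form stays rahsorasoth.
Nasal assimilation: no change.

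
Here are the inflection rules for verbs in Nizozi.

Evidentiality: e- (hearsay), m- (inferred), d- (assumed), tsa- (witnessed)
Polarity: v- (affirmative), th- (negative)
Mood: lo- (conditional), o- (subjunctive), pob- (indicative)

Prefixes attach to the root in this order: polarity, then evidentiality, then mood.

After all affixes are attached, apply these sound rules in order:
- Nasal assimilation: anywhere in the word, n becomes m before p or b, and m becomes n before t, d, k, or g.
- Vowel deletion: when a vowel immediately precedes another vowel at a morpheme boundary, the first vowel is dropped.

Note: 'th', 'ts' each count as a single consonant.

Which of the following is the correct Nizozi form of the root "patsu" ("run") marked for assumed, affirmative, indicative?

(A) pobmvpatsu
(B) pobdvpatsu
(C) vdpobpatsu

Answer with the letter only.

Attach polarity affirmative v- → vpatsu.
Attach evidentiality assumed d- → dvpatsu.
Attach mood indicative pob- → pobdvpatsu.
Nasal assimilation: no change.
Vowel deletion: no change.
So the correct form is pobdvpatsu, option (B).
(C) vdpobpatsu is wrong: it has the affixes in the wrong order.
(A) pobmvpatsu is wrong: it uses inferred instead of assumed for evidentiality.

B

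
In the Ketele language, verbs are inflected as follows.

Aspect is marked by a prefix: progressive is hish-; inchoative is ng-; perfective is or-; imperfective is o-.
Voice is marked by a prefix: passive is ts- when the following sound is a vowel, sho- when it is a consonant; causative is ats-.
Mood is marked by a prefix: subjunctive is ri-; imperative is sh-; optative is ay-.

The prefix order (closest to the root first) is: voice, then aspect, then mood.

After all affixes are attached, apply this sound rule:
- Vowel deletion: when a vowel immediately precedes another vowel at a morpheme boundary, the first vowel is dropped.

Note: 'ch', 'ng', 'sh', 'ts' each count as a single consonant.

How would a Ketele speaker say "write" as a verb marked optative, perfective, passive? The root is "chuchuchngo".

Attach voice passive sho- (before consonant 'ch') → shochuchuchngo.
Attach aspect perfective or- → orshochuchuchngo.
Attach mood optative ay- → ayorshochuchuchngo.
Vowel deletion: no change.

ayorshochuchuchngo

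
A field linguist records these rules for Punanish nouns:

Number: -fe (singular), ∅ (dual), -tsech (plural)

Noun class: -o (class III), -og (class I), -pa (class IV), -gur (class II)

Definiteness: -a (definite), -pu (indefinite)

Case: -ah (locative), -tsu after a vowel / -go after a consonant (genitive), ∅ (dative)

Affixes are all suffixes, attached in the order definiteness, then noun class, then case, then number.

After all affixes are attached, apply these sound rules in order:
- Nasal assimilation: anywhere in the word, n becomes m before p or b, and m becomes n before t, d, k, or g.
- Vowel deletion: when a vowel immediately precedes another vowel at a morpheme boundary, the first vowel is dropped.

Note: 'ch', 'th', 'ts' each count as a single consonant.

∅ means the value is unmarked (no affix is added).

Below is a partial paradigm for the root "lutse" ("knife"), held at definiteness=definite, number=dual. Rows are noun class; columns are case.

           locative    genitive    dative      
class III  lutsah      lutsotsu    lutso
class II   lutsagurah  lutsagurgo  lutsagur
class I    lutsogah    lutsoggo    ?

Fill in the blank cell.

Attach definiteness definite -a → lutsea.
Attach noun class class I -og → lutseaog.
case = dative: zero marking, form stays lutseaog.
number = dual: zero marking, form stays lutseaog.
Nasal assimilation: no change.
Apply vowel deletion: lutseaog → lutsog.

lutsog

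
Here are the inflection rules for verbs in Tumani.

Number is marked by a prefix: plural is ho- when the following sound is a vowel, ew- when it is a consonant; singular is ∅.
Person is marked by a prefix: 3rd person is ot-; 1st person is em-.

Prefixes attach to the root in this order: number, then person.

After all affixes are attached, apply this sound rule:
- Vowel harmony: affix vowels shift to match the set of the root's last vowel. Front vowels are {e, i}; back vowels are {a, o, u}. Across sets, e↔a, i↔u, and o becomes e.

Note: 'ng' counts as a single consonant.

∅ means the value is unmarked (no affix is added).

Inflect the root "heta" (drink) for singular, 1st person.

number = singular: zero marking, form stays heta.
Attach person 1st person em- → emheta.
Apply vowel harmony: emheta → amheta.

amheta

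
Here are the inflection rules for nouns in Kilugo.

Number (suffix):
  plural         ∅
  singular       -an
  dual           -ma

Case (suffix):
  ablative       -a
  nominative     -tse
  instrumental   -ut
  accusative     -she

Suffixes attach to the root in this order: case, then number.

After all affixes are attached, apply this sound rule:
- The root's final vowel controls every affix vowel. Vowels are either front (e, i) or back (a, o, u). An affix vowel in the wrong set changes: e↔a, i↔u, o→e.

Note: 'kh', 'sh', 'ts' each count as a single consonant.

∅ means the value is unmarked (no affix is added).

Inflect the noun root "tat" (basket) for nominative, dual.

tattsama

Attach case nominative -tse → tattse.
Attach number dual -ma → tattsema.
Apply vowel harmony: tattsema → tattsama.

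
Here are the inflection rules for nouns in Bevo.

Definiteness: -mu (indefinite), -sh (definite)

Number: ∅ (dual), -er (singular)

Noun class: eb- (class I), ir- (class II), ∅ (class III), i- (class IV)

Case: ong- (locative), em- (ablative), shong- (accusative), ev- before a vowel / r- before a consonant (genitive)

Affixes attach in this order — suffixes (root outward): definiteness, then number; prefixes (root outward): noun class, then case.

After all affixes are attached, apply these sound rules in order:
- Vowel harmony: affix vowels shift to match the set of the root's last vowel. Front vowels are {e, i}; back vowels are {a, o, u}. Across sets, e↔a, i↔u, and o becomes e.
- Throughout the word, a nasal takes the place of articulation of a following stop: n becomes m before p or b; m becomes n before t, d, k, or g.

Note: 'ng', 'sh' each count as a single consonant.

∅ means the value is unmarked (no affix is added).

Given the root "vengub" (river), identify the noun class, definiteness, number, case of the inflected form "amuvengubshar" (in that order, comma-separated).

Segment: em-i-vengub-sh-er.
noun class: i- → class IV.
definiteness: -sh → definite.
number: -er → singular.
case: em- → ablative.

class IV, definite, singular, ablative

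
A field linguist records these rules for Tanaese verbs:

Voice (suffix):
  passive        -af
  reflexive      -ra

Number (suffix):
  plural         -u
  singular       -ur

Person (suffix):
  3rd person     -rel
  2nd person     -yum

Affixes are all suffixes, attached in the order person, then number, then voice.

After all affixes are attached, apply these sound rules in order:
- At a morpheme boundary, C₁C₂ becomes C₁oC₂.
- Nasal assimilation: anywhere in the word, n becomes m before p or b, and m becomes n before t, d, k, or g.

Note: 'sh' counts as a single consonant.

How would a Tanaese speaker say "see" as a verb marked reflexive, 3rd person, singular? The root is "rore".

Attach person 3rd person -rel → rorerel.
Attach number singular -ur → rorerelur.
Attach voice reflexive -ra → rorerelurra.
Apply epenthesis: rorerelurra → rorerelurora.
Nasal assimilation: no change.

rorerelurora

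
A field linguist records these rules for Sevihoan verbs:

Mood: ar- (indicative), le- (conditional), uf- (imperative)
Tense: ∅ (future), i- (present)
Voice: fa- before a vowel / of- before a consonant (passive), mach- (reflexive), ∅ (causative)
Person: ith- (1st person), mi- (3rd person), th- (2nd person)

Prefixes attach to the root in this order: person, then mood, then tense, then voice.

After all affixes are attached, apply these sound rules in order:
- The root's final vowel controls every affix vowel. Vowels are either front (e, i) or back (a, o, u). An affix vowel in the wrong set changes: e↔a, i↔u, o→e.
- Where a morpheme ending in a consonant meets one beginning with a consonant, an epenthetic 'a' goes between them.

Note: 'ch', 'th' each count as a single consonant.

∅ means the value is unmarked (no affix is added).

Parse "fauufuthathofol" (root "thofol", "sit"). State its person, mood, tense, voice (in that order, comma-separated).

1st person, imperative, present, passive

Segment: fa-i-uf-ith-thofol.
person: ith- → 1st person.
mood: uf- → imperative.
tense: i- → present.
voice: fa/of- → passive.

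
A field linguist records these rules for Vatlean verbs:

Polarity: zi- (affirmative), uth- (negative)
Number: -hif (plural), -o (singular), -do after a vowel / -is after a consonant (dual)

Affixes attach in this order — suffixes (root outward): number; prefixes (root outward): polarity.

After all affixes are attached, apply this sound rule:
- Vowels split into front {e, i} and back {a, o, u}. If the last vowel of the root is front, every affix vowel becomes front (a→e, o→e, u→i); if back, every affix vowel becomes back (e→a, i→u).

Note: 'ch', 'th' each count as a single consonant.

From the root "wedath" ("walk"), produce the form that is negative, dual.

Attach polarity negative uth- → uthwedath.
Attach number dual -is (after consonant 'th') → uthwedathis.
Apply vowel harmony: uthwedathis → uthwedathus.

uthwedathus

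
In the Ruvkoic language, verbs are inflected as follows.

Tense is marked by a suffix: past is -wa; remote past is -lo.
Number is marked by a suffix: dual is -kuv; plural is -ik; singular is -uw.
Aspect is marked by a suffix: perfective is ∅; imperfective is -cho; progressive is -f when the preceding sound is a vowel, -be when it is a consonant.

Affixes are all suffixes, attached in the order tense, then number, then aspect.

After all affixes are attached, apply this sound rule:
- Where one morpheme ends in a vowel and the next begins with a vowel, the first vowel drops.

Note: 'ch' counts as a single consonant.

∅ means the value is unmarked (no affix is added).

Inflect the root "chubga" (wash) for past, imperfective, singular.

Attach tense past -wa → chubgawa.
Attach number singular -uw → chubgawauw.
Attach aspect imperfective -cho → chubgawauwcho.
Apply vowel deletion: chubgawauwcho → chubgawuwcho.

chubgawuwcho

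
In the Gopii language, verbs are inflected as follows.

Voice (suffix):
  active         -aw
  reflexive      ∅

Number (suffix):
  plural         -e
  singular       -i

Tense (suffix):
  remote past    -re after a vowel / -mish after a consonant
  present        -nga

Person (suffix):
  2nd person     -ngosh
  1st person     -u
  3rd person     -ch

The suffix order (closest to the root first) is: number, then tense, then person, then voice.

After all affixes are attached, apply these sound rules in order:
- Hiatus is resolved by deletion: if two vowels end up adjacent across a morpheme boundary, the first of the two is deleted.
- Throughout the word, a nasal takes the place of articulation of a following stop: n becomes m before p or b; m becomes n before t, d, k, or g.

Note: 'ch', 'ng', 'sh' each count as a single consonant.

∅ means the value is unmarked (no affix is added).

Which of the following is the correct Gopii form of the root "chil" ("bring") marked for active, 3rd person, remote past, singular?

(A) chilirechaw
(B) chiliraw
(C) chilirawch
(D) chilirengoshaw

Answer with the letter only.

A

Attach number singular -i → chili.
Attach tense remote past -re (after vowel 'i') → chilire.
Attach person 3rd person -ch → chilirech.
Attach voice active -aw → chilirechaw.
Vowel deletion: no change.
Nasal assimilation: no change.
So the correct form is chilirechaw, option (A).
(B) chiliraw is wrong: it uses 1st person instead of 3rd person for person.
(D) chilirengoshaw is wrong: it uses 2nd person instead of 3rd person for person.
(C) chilirawch is wrong: it has the affixes in the wrong order.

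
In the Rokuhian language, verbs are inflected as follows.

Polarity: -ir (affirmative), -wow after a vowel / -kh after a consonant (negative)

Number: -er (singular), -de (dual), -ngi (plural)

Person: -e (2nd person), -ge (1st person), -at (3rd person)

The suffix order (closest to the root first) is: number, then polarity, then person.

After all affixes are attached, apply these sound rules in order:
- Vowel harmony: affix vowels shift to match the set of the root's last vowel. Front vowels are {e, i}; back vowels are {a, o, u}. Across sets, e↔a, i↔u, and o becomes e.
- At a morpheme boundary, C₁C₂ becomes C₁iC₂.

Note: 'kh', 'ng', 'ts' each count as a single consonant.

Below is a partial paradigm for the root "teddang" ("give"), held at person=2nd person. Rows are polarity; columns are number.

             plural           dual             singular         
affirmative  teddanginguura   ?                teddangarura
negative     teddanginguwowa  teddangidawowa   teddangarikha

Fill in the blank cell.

teddangidaura

Attach number dual -de → teddangde.
Attach polarity affirmative -ir → teddangdeir.
Attach person 2nd person -e → teddangdeire.
Apply vowel harmony: teddangdeire → teddangdaura.
Apply epenthesis: teddangdaura → teddangidaura.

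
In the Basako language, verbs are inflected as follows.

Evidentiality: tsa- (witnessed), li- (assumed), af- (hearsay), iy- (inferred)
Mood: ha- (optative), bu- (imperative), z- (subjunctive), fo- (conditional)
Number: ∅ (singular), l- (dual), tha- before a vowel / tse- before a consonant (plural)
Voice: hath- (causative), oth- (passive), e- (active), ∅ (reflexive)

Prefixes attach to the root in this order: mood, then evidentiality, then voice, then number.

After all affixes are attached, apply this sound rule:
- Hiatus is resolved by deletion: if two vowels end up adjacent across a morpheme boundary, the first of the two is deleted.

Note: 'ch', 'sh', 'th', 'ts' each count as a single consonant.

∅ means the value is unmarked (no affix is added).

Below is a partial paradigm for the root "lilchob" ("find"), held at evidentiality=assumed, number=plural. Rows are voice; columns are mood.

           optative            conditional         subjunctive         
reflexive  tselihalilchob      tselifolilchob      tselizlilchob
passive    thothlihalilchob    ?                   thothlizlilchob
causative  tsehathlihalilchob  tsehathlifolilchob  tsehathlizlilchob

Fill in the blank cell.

Attach mood conditional fo- → folilchob.
Attach evidentiality assumed li- → lifolilchob.
Attach voice passive oth- → othlifolilchob.
Attach number plural tha- (before vowel 'o') → thaothlifolilchob.
Apply vowel deletion: thaothlifolilchob → thothlifolilchob.

thothlifolilchob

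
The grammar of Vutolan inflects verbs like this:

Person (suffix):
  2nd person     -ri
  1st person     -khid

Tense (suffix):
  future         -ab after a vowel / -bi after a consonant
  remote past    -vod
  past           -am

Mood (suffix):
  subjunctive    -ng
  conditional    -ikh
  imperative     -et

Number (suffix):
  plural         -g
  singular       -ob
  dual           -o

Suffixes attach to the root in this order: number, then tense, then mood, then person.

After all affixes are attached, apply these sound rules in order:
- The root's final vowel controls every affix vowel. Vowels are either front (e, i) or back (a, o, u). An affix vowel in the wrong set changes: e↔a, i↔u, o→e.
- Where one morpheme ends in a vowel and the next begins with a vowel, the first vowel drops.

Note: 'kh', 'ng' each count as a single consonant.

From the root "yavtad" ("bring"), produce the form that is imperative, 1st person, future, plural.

yavtadgbatkhud

Attach number plural -g → yavtadg.
Attach tense future -bi (after consonant 'g') → yavtadgbi.
Attach mood imperative -et → yavtadgbiet.
Attach person 1st person -khid → yavtadgbietkhid.
Apply vowel harmony: yavtadgbietkhid → yavtadgbuatkhud.
Apply vowel deletion: yavtadgbuatkhud → yavtadgbatkhud.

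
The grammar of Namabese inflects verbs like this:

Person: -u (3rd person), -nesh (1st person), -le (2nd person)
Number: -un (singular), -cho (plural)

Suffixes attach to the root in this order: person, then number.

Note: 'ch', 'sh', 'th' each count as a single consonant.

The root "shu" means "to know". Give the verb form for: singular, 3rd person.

Attach person 3rd person -u → shuu.
Attach number singular -un → shuuun.

shuuun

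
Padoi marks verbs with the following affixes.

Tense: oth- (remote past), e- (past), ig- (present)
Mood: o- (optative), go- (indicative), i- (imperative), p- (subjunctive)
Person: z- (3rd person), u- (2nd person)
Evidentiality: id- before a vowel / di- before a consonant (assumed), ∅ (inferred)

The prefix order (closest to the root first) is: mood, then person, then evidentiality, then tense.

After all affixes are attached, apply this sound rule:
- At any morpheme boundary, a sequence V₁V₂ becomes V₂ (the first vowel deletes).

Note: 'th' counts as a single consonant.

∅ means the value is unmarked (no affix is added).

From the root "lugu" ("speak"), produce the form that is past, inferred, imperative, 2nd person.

Attach mood imperative i- → ilugu.
Attach person 2nd person u- → uilugu.
evidentiality = inferred: zero marking, form stays uilugu.
Attach tense past e- → euilugu.
Apply vowel deletion: euilugu → ilugu.

ilugu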